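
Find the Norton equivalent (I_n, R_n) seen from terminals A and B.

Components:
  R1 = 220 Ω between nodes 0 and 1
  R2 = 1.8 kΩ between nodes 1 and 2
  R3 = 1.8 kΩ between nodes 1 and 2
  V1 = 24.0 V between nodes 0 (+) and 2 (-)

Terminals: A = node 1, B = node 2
Find the Thévenin equivalent first; then I_n = V_th/R_th and R_n = R_th.
Step 1 — V_th is the open-circuit voltage V_A - V_B (nothing connected across the terminals).
Nodal analysis, taking node 2 as the 0 V reference.
Source V1 fixes V_0 = 24 V.
KCL at each unknown node (sum of currents leaving = 0; resistances in Ω):
  Node 1: (V_1 - 24)/220 + (V_1 - 0)/1800 + (V_1 - 0)/1800 = 0
Collecting terms: 0.005657 × V_1 = 0.1091  =>  V_1 = 19.29 V
V_th = V_1 - V_2 = 19.29 - 0 = 19.29 V
Step 2 — R_th: zero the source — replace V1 by a short circuit (node 2 merges into node 0) — and find the resistance seen between A (node 1) and B (node 0).
Reduce the network between node 1 (A) and node 0 (B) by series/parallel combination:
  Rp1 = R1 ‖ R2 ‖ R3 (parallel, all between nodes 0 and 1) = 1/(1/220 + 1/1800 + 1/1800) = 176.8 Ω
R_th = 176.8 Ω
I_n = V_th/R_th = 19.29/176.8 = 0.1091 A, and R_n = R_th = 176.8 Ω

Final answer: I_n = 0.1091 A, R_n = 176.8 Ω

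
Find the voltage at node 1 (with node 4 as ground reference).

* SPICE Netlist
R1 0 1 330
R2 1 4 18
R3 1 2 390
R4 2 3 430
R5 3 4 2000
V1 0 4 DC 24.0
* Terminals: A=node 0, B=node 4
Nodal analysis, taking node 4 as the 0 V reference.
Source V1 fixes V_0 = 24 V.
KCL at each unknown node (sum of currents leaving = 0; resistances in Ω):
  Node 1: (V_1 - 24)/330 + (V_1 - 0)/18 + (V_1 - V_2)/390 = 0
  Node 2: (V_2 - V_1)/390 + (V_2 - V_3)/430 = 0
  Node 3: (V_3 - V_2)/430 + (V_3 - 0)/2000 = 0
Collecting terms (coefficients in siemens):
  0.06115·V_1 - 0.002564·V_2 = 0.07273
  0.00489·V_2 - 0.002564·V_1 - 0.002326·V_3 = 0
  0.002826·V_3 - 0.002326·V_2 = 0
Solving these 3 simultaneous equations (Gaussian elimination) gives:
  V_1 = 1.234 V, V_2 = 1.063 V, V_3 = 0.8751 V
The requested potential is V_1 = 1.234 V.

Final answer: V_1 = 1.234 V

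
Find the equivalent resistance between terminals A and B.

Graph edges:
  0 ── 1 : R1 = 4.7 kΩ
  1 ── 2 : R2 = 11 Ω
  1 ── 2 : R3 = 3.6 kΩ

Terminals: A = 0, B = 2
Reduce the network between node 0 (A) and node 2 (B) by series/parallel combination:
  Rp1 = R2 ‖ R3 (parallel, both between nodes 1 and 2) = 1/(1/11 + 1/3600) = 10.97 Ω
  Rs1 = R1 + Rp1 (series, joined only at node 1) = 4700 + 10.97 = 4711 Ω
R_eq = 4.711 kΩ

Final answer: 4.711 kΩ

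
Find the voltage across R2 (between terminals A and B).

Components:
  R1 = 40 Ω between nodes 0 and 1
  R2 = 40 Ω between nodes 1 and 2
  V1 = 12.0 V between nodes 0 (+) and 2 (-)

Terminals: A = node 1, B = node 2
R1 and R2 are in series across V1 (node 0 → node 1 → node 2), and the output A–B is taken across R2, so this is a voltage divider.
Series current: I = V1/(R1 + R2) = 12/(40 + 40) = 12/80 = 0.15 A
V_R2 = I × R2 = V1 × R2/(R1 + R2) = 12 × 40/80 = 6 V

Final answer: 6 V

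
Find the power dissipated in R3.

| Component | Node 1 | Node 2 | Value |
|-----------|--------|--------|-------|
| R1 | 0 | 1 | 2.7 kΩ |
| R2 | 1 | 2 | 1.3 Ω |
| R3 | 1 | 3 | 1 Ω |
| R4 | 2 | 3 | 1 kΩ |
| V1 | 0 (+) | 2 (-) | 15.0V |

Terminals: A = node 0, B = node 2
Nodal analysis, taking node 2 as the 0 V reference.
Source V1 fixes V_0 = 15 V.
KCL at each unknown node (sum of currents leaving = 0; resistances in Ω):
  Node 1: (V_1 - 15)/2700 + (V_1 - 0)/1.3 + (V_1 - V_3)/1 = 0
  Node 3: (V_3 - V_1)/1 + (V_3 - 0)/1000 = 0
Collecting terms (coefficients in siemens):
  1.77·V_1 - 1·V_3 = 0.005556
  1.001·V_3 - 1·V_1 = 0
Determinant D = (1.77)(1.001) - (-1)(-1) = 0.7714
V_1 = [(0.005556)(1.001) - (-1)(0)]/D = 0.007209 V
V_3 = [(1.77)(0) - (0.005556)(-1)]/D = 0.007202 V
I_R3 = (V_1 - V_3)/R3 = (0.007209 - 0.007202)/1 = 0.000007202 A
P_R3 = I_R3² × R3 = (0.000007202)² × 1 = 0.00000000005187 W

Final answer: 5.187e-11 W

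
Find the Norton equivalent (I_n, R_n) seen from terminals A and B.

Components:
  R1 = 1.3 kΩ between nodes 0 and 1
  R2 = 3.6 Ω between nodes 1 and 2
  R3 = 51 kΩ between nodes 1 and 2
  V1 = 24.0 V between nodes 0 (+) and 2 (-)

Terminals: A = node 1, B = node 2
Find the Thévenin equivalent first; then I_n = V_th/R_th and R_n = R_th.
Step 1 — V_th is the open-circuit voltage V_A - V_B (nothing connected across the terminals).
Nodal analysis, taking node 2 as the 0 V reference.
Source V1 fixes V_0 = 24 V.
KCL at each unknown node (sum of currents leaving = 0; resistances in Ω):
  Node 1: (V_1 - 24)/1300 + (V_1 - 0)/3.6 + (V_1 - 0)/51000 = 0
Collecting terms: 0.2786 × V_1 = 0.01846  =>  V_1 = 0.06627 V
V_th = V_1 - V_2 = 0.06627 - 0 = 0.06627 V
Step 2 — R_th: zero the source — replace V1 by a short circuit (node 2 merges into node 0) — and find the resistance seen between A (node 1) and B (node 0).
Reduce the network between node 1 (A) and node 0 (B) by series/parallel combination:
  Rp1 = R1 ‖ R2 ‖ R3 (parallel, all between nodes 0 and 1) = 1/(1/1300 + 1/3.6 + 1/51000) = 3.59 Ω
R_th = 3.59 Ω
I_n = V_th/R_th = 0.06627/3.59 = 0.01846 A, and R_n = R_th = 3.59 Ω

Final answer: I_n = 0.01846 A, R_n = 3.59 Ω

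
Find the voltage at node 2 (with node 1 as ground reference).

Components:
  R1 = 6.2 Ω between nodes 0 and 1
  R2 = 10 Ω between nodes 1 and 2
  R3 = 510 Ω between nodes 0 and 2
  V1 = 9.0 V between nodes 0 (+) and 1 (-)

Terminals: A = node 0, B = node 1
Nodal analysis, taking node 1 as the 0 V reference.
Source V1 fixes V_0 = 9 V.
KCL at each unknown node (sum of currents leaving = 0; resistances in Ω):
  Node 2: (V_2 - 0)/10 + (V_2 - 9)/510 = 0
Collecting terms: 0.102 × V_2 = 0.01765  =>  V_2 = 0.1731 V
The requested potential is V_2 = 0.1731 V.

Final answer: V_2 = 0.1731 V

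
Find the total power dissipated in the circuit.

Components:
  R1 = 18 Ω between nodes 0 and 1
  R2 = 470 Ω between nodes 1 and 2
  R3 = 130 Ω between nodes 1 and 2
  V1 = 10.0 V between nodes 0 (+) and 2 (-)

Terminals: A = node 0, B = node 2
Nodal analysis, taking node 2 as the 0 V reference.
Source V1 fixes V_0 = 10 V.
KCL at each unknown node (sum of currents leaving = 0; resistances in Ω):
  Node 1: (V_1 - 10)/18 + (V_1 - 0)/470 + (V_1 - 0)/130 = 0
Collecting terms: 0.06538 × V_1 = 0.5556  =>  V_1 = 8.498 V
Power in each resistor, P = (ΔV)²/R:
  P_R1 = (10 - 8.498)²/18 = 0.1253 W
  P_R2 = (8.498 - 0)²/470 = 0.1536 W
  P_R3 = (8.498 - 0)²/130 = 0.5555 W
P_total = P_R1 + P_R2 + P_R3 = 0.8345 W

Final answer: 0.8345 W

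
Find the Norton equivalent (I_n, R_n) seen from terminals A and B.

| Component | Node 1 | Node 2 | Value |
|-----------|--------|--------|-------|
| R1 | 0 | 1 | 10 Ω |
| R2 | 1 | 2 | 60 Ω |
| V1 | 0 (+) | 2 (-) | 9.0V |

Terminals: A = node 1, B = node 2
Find the Thévenin equivalent first; then I_n = V_th/R_th and R_n = R_th.
Step 1 — V_th is the open-circuit voltage V_A - V_B (nothing connected across the terminals).
Nodal analysis, taking node 2 as the 0 V reference.
Source V1 fixes V_0 = 9 V.
KCL at each unknown node (sum of currents leaving = 0; resistances in Ω):
  Node 1: (V_1 - 9)/10 + (V_1 - 0)/60 = 0
Collecting terms: 0.1167 × V_1 = 0.9  =>  V_1 = 7.714 V
V_th = V_1 - V_2 = 7.714 - 0 = 7.714 V
Step 2 — R_th: zero the source — replace V1 by a short circuit (node 2 merges into node 0) — and find the resistance seen between A (node 1) and B (node 0).
Reduce the network between node 1 (A) and node 0 (B) by series/parallel combination:
  Rp1 = R1 ‖ R2 (parallel, both between nodes 0 and 1) = 1/(1/10 + 1/60) = 8.571 Ω
R_th = 8.571 Ω
I_n = V_th/R_th = 7.714/8.571 = 0.9 A, and R_n = R_th = 8.571 Ω

Final answer: I_n = 0.9 A, R_n = 8.571 Ω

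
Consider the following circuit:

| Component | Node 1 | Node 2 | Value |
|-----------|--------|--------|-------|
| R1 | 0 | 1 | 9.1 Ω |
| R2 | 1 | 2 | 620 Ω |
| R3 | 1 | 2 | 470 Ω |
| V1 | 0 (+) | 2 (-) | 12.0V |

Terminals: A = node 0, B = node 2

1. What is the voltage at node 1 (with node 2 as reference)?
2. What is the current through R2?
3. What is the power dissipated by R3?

Nodal analysis, taking node 2 as the 0 V reference.
Source V1 fixes V_0 = 12 V.
KCL at each unknown node (sum of currents leaving = 0; resistances in Ω):
  Node 1: (V_1 - 12)/9.1 + (V_1 - 0)/620 + (V_1 - 0)/470 = 0
Collecting terms: 0.1136 × V_1 = 1.319  =>  V_1 = 11.6 V
Part 1:
  Read off the nodal solution: V_1 = 11.6 V
Part 2:
  I_R2 = (V_1 - V_2)/R2 = (11.6 - 0)/620 = 0.01872 A
  Magnitude: I_R2 = 0.01872 A
Part 3:
  I_R3 = (V_1 - V_2)/R3 = (11.6 - 0)/470 = 0.02469 A
  P_R3 = I_R3² × R3 = (0.02469)² × 470 = 0.2865 W

Final answers:
1. V_1 = 11.6 V
2. I_R2 = 0.01872 A
3. P_R3 = 0.2865 W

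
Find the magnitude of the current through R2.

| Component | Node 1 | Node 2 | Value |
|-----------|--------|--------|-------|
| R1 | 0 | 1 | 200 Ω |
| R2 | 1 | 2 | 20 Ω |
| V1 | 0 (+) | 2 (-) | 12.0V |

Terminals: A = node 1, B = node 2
Nodal analysis, taking node 2 as the 0 V reference.
Source V1 fixes V_0 = 12 V.
KCL at each unknown node (sum of currents leaving = 0; resistances in Ω):
  Node 1: (V_1 - 12)/200 + (V_1 - 0)/20 = 0
Collecting terms: 0.055 × V_1 = 0.06  =>  V_1 = 1.091 V
I_R2 = (V_1 - V_2)/R2 = (1.091 - 0)/20 = 0.05455 A
|I_R2| = 0.05455 A

Final answer: |I_R2| = 0.05455 A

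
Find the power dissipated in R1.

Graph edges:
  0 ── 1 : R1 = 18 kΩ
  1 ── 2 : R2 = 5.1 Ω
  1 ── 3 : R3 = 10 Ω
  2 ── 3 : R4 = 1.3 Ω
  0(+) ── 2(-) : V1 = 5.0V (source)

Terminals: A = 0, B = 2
Nodal analysis, taking node 2 as the 0 V reference.
Source V1 fixes V_0 = 5 V.
KCL at each unknown node (sum of currents leaving = 0; resistances in Ω):
  Node 1: (V_1 - 5)/18000 + (V_1 - 0)/5.1 + (V_1 - V_3)/10 = 0
  Node 3: (V_3 - V_1)/10 + (V_3 - 0)/1.3 = 0
Collecting terms (coefficients in siemens):
  0.2961·V_1 - 0.1·V_3 = 0.0002778
  0.8692·V_3 - 0.1·V_1 = 0
Determinant D = (0.2961)(0.8692) - (-0.1)(-0.1) = 0.2474
V_1 = [(0.0002778)(0.8692) - (-0.1)(0)]/D = 0.0009759 V
V_3 = [(0.2961)(0) - (0.0002778)(-0.1)]/D = 0.0001123 V
I_R1 = (V_0 - V_1)/R1 = (5 - 0.0009759)/18000 = 0.0002777 A
P_R1 = I_R1² × R1 = (0.0002777)² × 18000 = 0.001388 W

Final answer: 0.001388 W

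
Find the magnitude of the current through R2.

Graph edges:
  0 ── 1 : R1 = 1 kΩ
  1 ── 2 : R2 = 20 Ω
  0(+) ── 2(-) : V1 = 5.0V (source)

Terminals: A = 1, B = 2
Nodal analysis, taking node 2 as the 0 V reference.
Source V1 fixes V_0 = 5 V.
KCL at each unknown node (sum of currents leaving = 0; resistances in Ω):
  Node 1: (V_1 - 5)/1000 + (V_1 - 0)/20 = 0
Collecting terms: 0.051 × V_1 = 0.005  =>  V_1 = 0.09804 V
I_R2 = (V_1 - V_2)/R2 = (0.09804 - 0)/20 = 0.004902 A
|I_R2| = 0.004902 A

Final answer: |I_R2| = 0.004902 A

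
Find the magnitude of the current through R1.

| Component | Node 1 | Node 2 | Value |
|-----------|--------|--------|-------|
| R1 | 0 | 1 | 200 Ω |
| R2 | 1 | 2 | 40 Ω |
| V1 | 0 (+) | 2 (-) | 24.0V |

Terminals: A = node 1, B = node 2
Nodal analysis, taking node 2 as the 0 V reference.
Source V1 fixes V_0 = 24 V.
KCL at each unknown node (sum of currents leaving = 0; resistances in Ω):
  Node 1: (V_1 - 24)/200 + (V_1 - 0)/40 = 0
Collecting terms: 0.03 × V_1 = 0.12  =>  V_1 = 4 V
I_R1 = (V_0 - V_1)/R1 = (24 - 4)/200 = 0.1 A
|I_R1| = 0.1 A

Final answer: |I_R1| = 0.1 A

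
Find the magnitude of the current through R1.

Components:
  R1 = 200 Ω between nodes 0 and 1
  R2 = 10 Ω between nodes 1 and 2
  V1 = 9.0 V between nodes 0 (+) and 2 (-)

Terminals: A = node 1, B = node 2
Nodal analysis, taking node 2 as the 0 V reference.
Source V1 fixes V_0 = 9 V.
KCL at each unknown node (sum of currents leaving = 0; resistances in Ω):
  Node 1: (V_1 - 9)/200 + (V_1 - 0)/10 = 0
Collecting terms: 0.105 × V_1 = 0.045  =>  V_1 = 0.4286 V
I_R1 = (V_0 - V_1)/R1 = (9 - 0.4286)/200 = 0.04286 A
|I_R1| = 0.04286 A

Final answer: |I_R1| = 0.04286 A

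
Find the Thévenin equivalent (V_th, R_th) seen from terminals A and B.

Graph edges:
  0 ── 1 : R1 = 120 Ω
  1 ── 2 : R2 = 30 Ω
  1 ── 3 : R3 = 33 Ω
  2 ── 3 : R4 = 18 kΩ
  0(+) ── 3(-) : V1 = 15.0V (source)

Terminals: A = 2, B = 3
Step 1 — V_th is the open-circuit voltage V_A - V_B (nothing connected across the terminals).
Nodal analysis, taking node 3 as the 0 V reference.
Source V1 fixes V_0 = 15 V.
KCL at each unknown node (sum of currents leaving = 0; resistances in Ω):
  Node 1: (V_1 - 15)/120 + (V_1 - V_2)/30 + (V_1 - 0)/33 = 0
  Node 2: (V_2 - V_1)/30 + (V_2 - 0)/18000 = 0
Collecting terms (coefficients in siemens):
  0.07197·V_1 - 0.03333·V_2 = 0.125
  0.03339·V_2 - 0.03333·V_1 = 0
Determinant D = (0.07197)(0.03339) - (-0.03333)(-0.03333) = 0.001292
V_1 = [(0.125)(0.03339) - (-0.03333)(0)]/D = 3.231 V
V_2 = [(0.07197)(0) - (0.125)(-0.03333)]/D = 3.225 V
V_th = V_2 - V_3 = 3.225 - 0 = 3.225 V
Step 2 — R_th: zero the source — replace V1 by a short circuit (node 3 merges into node 0) — and find the resistance seen between A (node 2) and B (node 0).
Reduce the network between node 2 (A) and node 0 (B) by series/parallel combination:
  Rp1 = R1 ‖ R3 (parallel, both between nodes 0 and 1) = 1/(1/120 + 1/33) = 25.88 Ω
  Rs1 = R2 + Rp1 (series, joined only at node 1) = 30 + 25.88 = 55.88 Ω
  Rp2 = R4 ‖ Rs1 (parallel, both between nodes 0 and 2) = 1/(1/18000 + 1/55.88) = 55.71 Ω
R_th = 55.71 Ω

Final answer: V_th = 3.225 V, R_th = 55.71 Ω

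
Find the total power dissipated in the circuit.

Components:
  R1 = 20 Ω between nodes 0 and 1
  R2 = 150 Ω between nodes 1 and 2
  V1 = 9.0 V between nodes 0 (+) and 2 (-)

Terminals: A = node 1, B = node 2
Nodal analysis, taking node 2 as the 0 V reference.
Source V1 fixes V_0 = 9 V.
KCL at each unknown node (sum of currents leaving = 0; resistances in Ω):
  Node 1: (V_1 - 9)/20 + (V_1 - 0)/150 = 0
Collecting terms: 0.05667 × V_1 = 0.45  =>  V_1 = 7.941 V
Power in each resistor, P = (ΔV)²/R:
  P_R1 = (9 - 7.941)²/20 = 0.05606 W
  P_R2 = (7.941 - 0)²/150 = 0.4204 W
P_total = P_R1 + P_R2 = 0.4765 W

Final answer: 0.4765 W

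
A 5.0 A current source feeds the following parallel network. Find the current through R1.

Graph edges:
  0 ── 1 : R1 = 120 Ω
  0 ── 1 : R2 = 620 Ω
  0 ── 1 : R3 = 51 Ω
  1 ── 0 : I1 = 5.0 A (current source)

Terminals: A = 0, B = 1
All resistors sit directly between nodes 0 and 1, so they are in parallel and share one voltage V; the full source current 5 A splits among them.
1/R_par = 1/120 + 1/620 + 1/51 = 0.02955 S  =>  R_par = 33.84 Ω
V = I × R_par = 5 × 33.84 = 169.2 V
I_R1 = V/R1 = 169.2/120 = 1.41 A

Final answer: 1.41 A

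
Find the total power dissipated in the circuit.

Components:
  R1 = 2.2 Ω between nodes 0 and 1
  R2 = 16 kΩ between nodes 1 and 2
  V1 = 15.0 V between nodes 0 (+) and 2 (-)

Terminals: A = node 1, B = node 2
Nodal analysis, taking node 2 as the 0 V reference.
Source V1 fixes V_0 = 15 V.
KCL at each unknown node (sum of currents leaving = 0; resistances in Ω):
  Node 1: (V_1 - 15)/2.2 + (V_1 - 0)/16000 = 0
Collecting terms: 0.4546 × V_1 = 6.818  =>  V_1 = 15 V
Power in each resistor, P = (ΔV)²/R:
  P_R1 = (15 - 15)²/2.2 = 0.000001933 W
  P_R2 = (15 - 0)²/16000 = 0.01406 W
P_total = P_R1 + P_R2 = 0.01406 W

Final answer: 0.01406 W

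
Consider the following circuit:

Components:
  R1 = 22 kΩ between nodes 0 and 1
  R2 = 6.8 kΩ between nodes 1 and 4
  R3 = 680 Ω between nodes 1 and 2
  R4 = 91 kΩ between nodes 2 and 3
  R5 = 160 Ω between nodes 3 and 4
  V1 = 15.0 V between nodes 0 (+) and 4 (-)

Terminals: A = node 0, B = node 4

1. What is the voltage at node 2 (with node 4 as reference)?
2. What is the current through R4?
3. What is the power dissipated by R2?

Nodal analysis, taking node 4 as the 0 V reference.
Source V1 fixes V_0 = 15 V.
KCL at each unknown node (sum of currents leaving = 0; resistances in Ω):
  Node 1: (V_1 - 15)/22000 + (V_1 - 0)/6800 + (V_1 - V_2)/680 = 0
  Node 2: (V_2 - V_1)/680 + (V_2 - V_3)/91000 = 0
  Node 3: (V_3 - V_2)/91000 + (V_3 - 0)/160 = 0
Collecting terms (coefficients in siemens):
  0.001663·V_1 - 0.001471·V_2 = 0.0006818
  0.001482·V_2 - 0.001471·V_1 - 0.00001099·V_3 = 0
  0.006261·V_3 - 0.00001099·V_2 = 0
Solving these 3 simultaneous equations (Gaussian elimination) gives:
  V_1 = 3.352 V, V_2 = 3.327 V, V_3 = 0.00584 V
Part 1:
  Read off the nodal solution: V_2 = 3.327 V
Part 2:
  I_R4 = (V_2 - V_3)/R4 = (3.327 - 0.00584)/91000 = 0.0000365 A
  Magnitude: I_R4 = 0.0000365 A
Part 3:
  I_R2 = (V_1 - V_4)/R2 = (3.352 - 0)/6800 = 0.000493 A
  P_R2 = I_R2² × R2 = (0.000493)² × 6800 = 0.001652 W

Final answers:
1. V_2 = 3.327 V
2. I_R4 = 3.65e-05 A
3. P_R2 = 0.001652 W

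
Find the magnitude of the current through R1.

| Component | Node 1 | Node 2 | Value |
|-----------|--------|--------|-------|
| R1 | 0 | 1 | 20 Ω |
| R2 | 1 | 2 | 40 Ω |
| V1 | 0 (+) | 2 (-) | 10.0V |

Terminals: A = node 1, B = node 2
Nodal analysis, taking node 2 as the 0 V reference.
Source V1 fixes V_0 = 10 V.
KCL at each unknown node (sum of currents leaving = 0; resistances in Ω):
  Node 1: (V_1 - 10)/20 + (V_1 - 0)/40 = 0
Collecting terms: 0.075 × V_1 = 0.5  =>  V_1 = 6.667 V
I_R1 = (V_0 - V_1)/R1 = (10 - 6.667)/20 = 0.1667 A
|I_R1| = 0.1667 A

Final answer: |I_R1| = 0.1667 A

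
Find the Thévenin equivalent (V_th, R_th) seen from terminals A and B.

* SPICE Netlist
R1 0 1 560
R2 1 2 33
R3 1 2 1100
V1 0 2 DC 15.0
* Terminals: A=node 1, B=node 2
Step 1 — V_th is the open-circuit voltage V_A - V_B (nothing connected across the terminals).
Nodal analysis, taking node 2 as the 0 V reference.
Source V1 fixes V_0 = 15 V.
KCL at each unknown node (sum of currents leaving = 0; resistances in Ω):
  Node 1: (V_1 - 15)/560 + (V_1 - 0)/33 + (V_1 - 0)/1100 = 0
Collecting terms: 0.033 × V_1 = 0.02679  =>  V_1 = 0.8117 V
V_th = V_1 - V_2 = 0.8117 - 0 = 0.8117 V
Step 2 — R_th: zero the source — replace V1 by a short circuit (node 2 merges into node 0) — and find the resistance seen between A (node 1) and B (node 0).
Reduce the network between node 1 (A) and node 0 (B) by series/parallel combination:
  Rp1 = R1 ‖ R2 ‖ R3 (parallel, all between nodes 0 and 1) = 1/(1/560 + 1/33 + 1/1100) = 30.31 Ω
R_th = 30.31 Ω

Final answer: V_th = 0.8117 V, R_th = 30.31 Ω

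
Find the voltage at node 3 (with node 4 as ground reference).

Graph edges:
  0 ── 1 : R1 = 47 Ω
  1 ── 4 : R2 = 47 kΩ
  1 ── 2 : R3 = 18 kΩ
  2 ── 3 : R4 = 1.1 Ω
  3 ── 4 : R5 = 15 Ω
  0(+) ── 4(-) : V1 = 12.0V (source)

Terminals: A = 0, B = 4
Nodal analysis, taking node 4 as the 0 V reference.
Source V1 fixes V_0 = 12 V.
KCL at each unknown node (sum of currents leaving = 0; resistances in Ω):
  Node 1: (V_1 - 12)/47 + (V_1 - 0)/47000 + (V_1 - V_2)/18000 = 0
  Node 2: (V_2 - V_1)/18000 + (V_2 - V_3)/1.1 = 0
  Node 3: (V_3 - V_2)/1.1 + (V_3 - 0)/15 = 0
Collecting terms (coefficients in siemens):
  0.02135·V_1 - 0.00005556·V_2 = 0.2553
  0.9091·V_2 - 0.00005556·V_1 - 0.9091·V_3 = 0
  0.9758·V_3 - 0.9091·V_2 = 0
Solving these 3 simultaneous equations (Gaussian elimination) gives:
  V_1 = 11.96 V, V_2 = 0.01069 V, V_3 = 0.009955 V
The requested potential is V_3 = 0.009955 V.

Final answer: V_3 = 0.009955 V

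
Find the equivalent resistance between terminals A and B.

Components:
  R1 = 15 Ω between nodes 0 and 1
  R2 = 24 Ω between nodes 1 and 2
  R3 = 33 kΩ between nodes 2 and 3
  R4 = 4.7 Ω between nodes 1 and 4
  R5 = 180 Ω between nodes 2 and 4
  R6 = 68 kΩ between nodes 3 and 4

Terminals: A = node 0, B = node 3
The network is not a plain series/parallel combination. Inject a 1 A test current into terminal A (node 0) and return it from terminal B (node 3); then R_eq = V_A / (1 A).
Nodal analysis, taking node 3 as the 0 V reference.
Current source I_test pushes 1 A into node 0 and draws it out of node 3.
KCL at each unknown node (sum of currents leaving = 0; resistances in Ω):
  Node 0: (V_0 - V_1)/15 - 1 = 0
  Node 1: (V_1 - V_0)/15 + (V_1 - V_2)/24 + (V_1 - V_4)/4.7 = 0
  Node 2: (V_2 - V_1)/24 + (V_2 - 0)/33000 + (V_2 - V_4)/180 = 0
  Node 4: (V_4 - V_1)/4.7 + (V_4 - V_2)/180 + (V_4 - 0)/68000 = 0
Collecting terms (coefficients in siemens):
  0.06667·V_0 - 0.06667·V_1 = 1
  0.3211·V_1 - 0.06667·V_0 - 0.04167·V_2 - 0.2128·V_4 = 0
  0.04725·V_2 - 0.04167·V_1 - 0.005556·V_4 = 0
  0.2183·V_4 - 0.2128·V_1 - 0.005556·V_2 = 0
Solving these 4 simultaneous equations (Gaussian elimination) gives:
  V_0 = 22240 V, V_1 = 22230 V, V_2 = 22210 V, V_4 = 22230 V
R_eq = V_0 / 1 A = 22240 Ω = 22.24 kΩ

Final answer: 22.24 kΩ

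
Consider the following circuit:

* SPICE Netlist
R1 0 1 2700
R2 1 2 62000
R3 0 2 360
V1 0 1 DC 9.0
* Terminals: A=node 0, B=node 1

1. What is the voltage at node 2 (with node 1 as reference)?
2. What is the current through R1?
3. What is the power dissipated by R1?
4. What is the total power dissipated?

Nodal analysis, taking node 1 as the 0 V reference.
Source V1 fixes V_0 = 9 V.
KCL at each unknown node (sum of currents leaving = 0; resistances in Ω):
  Node 2: (V_2 - 0)/62000 + (V_2 - 9)/360 = 0
Collecting terms: 0.002794 × V_2 = 0.025  =>  V_2 = 8.948 V
Part 1:
  Read off the nodal solution: V_2 = 8.948 V
Part 2:
  I_R1 = (V_0 - V_1)/R1 = (9 - 0)/2700 = 0.003333 A
  Magnitude: I_R1 = 0.003333 A
Part 3:
  I_R1 = (V_0 - V_1)/R1 = (9 - 0)/2700 = 0.003333 A
  P_R1 = I_R1² × R1 = (0.003333)² × 2700 = 0.03 W
Part 4:
  Power in each resistor, P = (ΔV)²/R:
    P_R1 = (9 - 0)²/2700 = 0.03 W
    P_R2 = (0 - 8.948)²/62000 = 0.001291 W
    P_R3 = (9 - 8.948)²/360 = 0.000007499 W
  P_total = P_R1 + P_R2 + P_R3 = 0.0313 W

Final answers:
1. V_2 = 8.948 V
2. I_R1 = 0.003333 A
3. P_R1 = 0.03 W
4. P_total = 0.0313 W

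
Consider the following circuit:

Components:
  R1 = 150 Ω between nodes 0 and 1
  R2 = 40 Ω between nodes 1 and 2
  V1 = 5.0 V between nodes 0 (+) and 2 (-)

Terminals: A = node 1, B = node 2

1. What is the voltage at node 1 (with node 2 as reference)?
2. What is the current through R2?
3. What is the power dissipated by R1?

Nodal analysis, taking node 2 as the 0 V reference.
Source V1 fixes V_0 = 5 V.
KCL at each unknown node (sum of currents leaving = 0; resistances in Ω):
  Node 1: (V_1 - 5)/150 + (V_1 - 0)/40 = 0
Collecting terms: 0.03167 × V_1 = 0.03333  =>  V_1 = 1.053 V
Part 1:
  Read off the nodal solution: V_1 = 1.053 V
Part 2:
  I_R2 = (V_1 - V_2)/R2 = (1.053 - 0)/40 = 0.02632 A
  Magnitude: I_R2 = 0.02632 A
Part 3:
  I_R1 = (V_0 - V_1)/R1 = (5 - 1.053)/150 = 0.02632 A
  P_R1 = I_R1² × R1 = (0.02632)² × 150 = 0.1039 W

Final answers:
1. V_1 = 1.053 V
2. I_R2 = 0.02632 A
3. P_R1 = 0.1039 W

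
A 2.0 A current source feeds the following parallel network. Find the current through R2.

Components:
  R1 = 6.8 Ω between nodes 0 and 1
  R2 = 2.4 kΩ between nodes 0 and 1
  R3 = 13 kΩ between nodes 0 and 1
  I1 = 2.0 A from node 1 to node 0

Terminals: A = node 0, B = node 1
All resistors sit directly between nodes 0 and 1, so they are in parallel and share one voltage V; the full source current 2 A splits among them.
1/R_par = 1/6.8 + 1/2400 + 1/13000 = 0.1476 S  =>  R_par = 6.777 Ω
V = I × R_par = 2 × 6.777 = 13.55 V
I_R2 = V/R2 = 13.55/2400 = 0.005648 A

Final answer: 0.005648 A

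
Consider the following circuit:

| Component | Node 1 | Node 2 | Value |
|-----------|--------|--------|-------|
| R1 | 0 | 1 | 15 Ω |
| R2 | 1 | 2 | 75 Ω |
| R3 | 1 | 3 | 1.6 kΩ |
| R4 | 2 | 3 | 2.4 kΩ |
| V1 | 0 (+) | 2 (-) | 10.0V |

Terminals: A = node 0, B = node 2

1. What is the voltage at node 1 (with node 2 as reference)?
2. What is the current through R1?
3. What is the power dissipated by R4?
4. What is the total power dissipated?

Nodal analysis, taking node 2 as the 0 V reference.
Source V1 fixes V_0 = 10 V.
KCL at each unknown node (sum of currents leaving = 0; resistances in Ω):
  Node 1: (V_1 - 10)/15 + (V_1 - 0)/75 + (V_1 - V_3)/1600 = 0
  Node 3: (V_3 - V_1)/1600 + (V_3 - 0)/2400 = 0
Collecting terms (coefficients in siemens):
  0.08063·V_1 - 0.000625·V_3 = 0.6667
  0.001042·V_3 - 0.000625·V_1 = 0
Determinant D = (0.08063)(0.001042) - (-0.000625)(-0.000625) = 0.00008359
V_1 = [(0.6667)(0.001042) - (-0.000625)(0)]/D = 8.307 V
V_3 = [(0.08063)(0) - (0.6667)(-0.000625)]/D = 4.984 V
Part 1:
  Read off the nodal solution: V_1 = 8.307 V
Part 2:
  I_R1 = (V_0 - V_1)/R1 = (10 - 8.307)/15 = 0.1128 A
  Magnitude: I_R1 = 0.1128 A
Part 3:
  I_R4 = (V_2 - V_3)/R4 = (0 - 4.984)/2400 = -0.002077 A
  P_R4 = I_R4² × R4 = (-0.002077)² × 2400 = 0.01035 W
Part 4:
  Power in each resistor, P = (ΔV)²/R:
    P_R1 = (10 - 8.307)²/15 = 0.191 W
    P_R2 = (8.307 - 0)²/75 = 0.9202 W
    P_R3 = (8.307 - 4.984)²/1600 = 0.006901 W
    P_R4 = (0 - 4.984)²/2400 = 0.01035 W
  P_total = P_R1 + P_R2 + P_R3 + P_R4 = 1.128 W

Final answers:
1. V_1 = 8.307 V
2. I_R1 = 0.1128 A
3. P_R4 = 0.01035 W
4. P_total = 1.128 W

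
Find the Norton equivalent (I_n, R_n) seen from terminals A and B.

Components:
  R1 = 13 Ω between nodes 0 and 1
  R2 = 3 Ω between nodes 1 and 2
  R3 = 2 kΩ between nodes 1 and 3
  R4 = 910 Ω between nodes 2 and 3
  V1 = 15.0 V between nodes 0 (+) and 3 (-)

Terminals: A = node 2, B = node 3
Find the Thévenin equivalent first; then I_n = V_th/R_th and R_n = R_th.
Step 1 — V_th is the open-circuit voltage V_A - V_B (nothing connected across the terminals).
Nodal analysis, taking node 3 as the 0 V reference.
Source V1 fixes V_0 = 15 V.
KCL at each unknown node (sum of currents leaving = 0; resistances in Ω):
  Node 1: (V_1 - 15)/13 + (V_1 - V_2)/3 + (V_1 - 0)/2000 = 0
  Node 2: (V_2 - V_1)/3 + (V_2 - 0)/910 = 0
Collecting terms (coefficients in siemens):
  0.4108·V_1 - 0.3333·V_2 = 1.154
  0.3344·V_2 - 0.3333·V_1 = 0
Determinant D = (0.4108)(0.3344) - (-0.3333)(-0.3333) = 0.02626
V_1 = [(1.154)(0.3344) - (-0.3333)(0)]/D = 14.7 V
V_2 = [(0.4108)(0) - (1.154)(-0.3333)]/D = 14.65 V
V_th = V_2 - V_3 = 14.65 - 0 = 14.65 V
Step 2 — R_th: zero the source — replace V1 by a short circuit (node 3 merges into node 0) — and find the resistance seen between A (node 2) and B (node 0).
Reduce the network between node 2 (A) and node 0 (B) by series/parallel combination:
  Rp1 = R1 ‖ R3 (parallel, both between nodes 0 and 1) = 1/(1/13 + 1/2000) = 12.92 Ω
  Rs1 = R2 + Rp1 (series, joined only at node 1) = 3 + 12.92 = 15.92 Ω
  Rp2 = R4 ‖ Rs1 (parallel, both between nodes 0 and 2) = 1/(1/910 + 1/15.92) = 15.64 Ω
R_th = 15.64 Ω
I_n = V_th/R_th = 14.65/15.64 = 0.9364 A, and R_n = R_th = 15.64 Ω

Final answer: I_n = 0.9364 A, R_n = 15.64 Ω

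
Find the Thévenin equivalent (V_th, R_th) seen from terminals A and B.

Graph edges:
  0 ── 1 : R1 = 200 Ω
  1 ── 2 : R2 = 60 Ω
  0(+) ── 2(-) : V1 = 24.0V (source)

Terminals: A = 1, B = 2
Step 1 — V_th is the open-circuit voltage V_A - V_B (nothing connected across the terminals).
Nodal analysis, taking node 2 as the 0 V reference.
Source V1 fixes V_0 = 24 V.
KCL at each unknown node (sum of currents leaving = 0; resistances in Ω):
  Node 1: (V_1 - 24)/200 + (V_1 - 0)/60 = 0
Collecting terms: 0.02167 × V_1 = 0.12  =>  V_1 = 5.538 V
V_th = V_1 - V_2 = 5.538 - 0 = 5.538 V
Step 2 — R_th: zero the source — replace V1 by a short circuit (node 2 merges into node 0) — and find the resistance seen between A (node 1) and B (node 0).
Reduce the network between node 1 (A) and node 0 (B) by series/parallel combination:
  Rp1 = R1 ‖ R2 (parallel, both between nodes 0 and 1) = 1/(1/200 + 1/60) = 46.15 Ω
R_th = 46.15 Ω

Final answer: V_th = 5.538 V, R_th = 46.15 Ω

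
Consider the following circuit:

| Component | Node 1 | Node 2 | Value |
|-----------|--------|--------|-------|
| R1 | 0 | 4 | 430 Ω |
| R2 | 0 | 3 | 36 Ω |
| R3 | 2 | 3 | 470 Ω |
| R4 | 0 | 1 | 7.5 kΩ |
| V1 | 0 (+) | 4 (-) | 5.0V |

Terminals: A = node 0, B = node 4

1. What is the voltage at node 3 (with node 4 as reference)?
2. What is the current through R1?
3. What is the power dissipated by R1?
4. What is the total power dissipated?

Nodal analysis, taking node 4 as the 0 V reference.
Source V1 fixes V_0 = 5 V.
KCL at each unknown node (sum of currents leaving = 0; resistances in Ω):
  Node 1: (V_1 - 5)/7500 = 0
  Node 2: (V_2 - V_3)/470 = 0
  Node 3: (V_3 - 5)/36 + (V_3 - V_2)/470 = 0
Collecting terms (coefficients in siemens):
  0.0001333·V_1 = 0.0006667
  0.002128·V_2 - 0.002128·V_3 = 0
  0.02991·V_3 - 0.002128·V_2 = 0.1389
Solving these 3 simultaneous equations (Gaussian elimination) gives:
  V_1 = 5 V, V_2 = 5 V, V_3 = 5 V
Part 1:
  Read off the nodal solution: V_3 = 5 V
Part 2:
  I_R1 = (V_0 - V_4)/R1 = (5 - 0)/430 = 0.01163 A
  Magnitude: I_R1 = 0.01163 A
Part 3:
  I_R1 = (V_0 - V_4)/R1 = (5 - 0)/430 = 0.01163 A
  P_R1 = I_R1² × R1 = (0.01163)² × 430 = 0.05814 W
Part 4:
  Power in each resistor, P = (ΔV)²/R:
    P_R1 = (5 - 0)²/430 = 0.05814 W
    P_R2 = (5 - 5)²/36 = 0 W
    P_R3 = (5 - 5)²/470 = 0 W
    P_R4 = (5 - 5)²/7500 = 0 W
  P_total = P_R1 + P_R2 + P_R3 + P_R4 = 0.05814 W

Final answers:
1. V_3 = 5 V
2. I_R1 = 0.01163 A
3. P_R1 = 0.05814 W
4. P_total = 0.05814 W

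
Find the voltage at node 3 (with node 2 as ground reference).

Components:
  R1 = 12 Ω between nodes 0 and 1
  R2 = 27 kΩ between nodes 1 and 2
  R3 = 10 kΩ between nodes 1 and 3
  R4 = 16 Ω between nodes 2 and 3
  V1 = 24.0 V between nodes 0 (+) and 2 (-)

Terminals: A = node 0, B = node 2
Nodal analysis, taking node 2 as the 0 V reference.
Source V1 fixes V_0 = 24 V.
KCL at each unknown node (sum of currents leaving = 0; resistances in Ω):
  Node 1: (V_1 - 24)/12 + (V_1 - 0)/27000 + (V_1 - V_3)/10000 = 0
  Node 3: (V_3 - V_1)/10000 + (V_3 - 0)/16 = 0
Collecting terms (coefficients in siemens):
  0.08347·V_1 - 0.0001·V_3 = 2
  0.0626·V_3 - 0.0001·V_1 = 0
Determinant D = (0.08347)(0.0626) - (-0.0001)(-0.0001) = 0.005225
V_1 = [(2)(0.0626) - (-0.0001)(0)]/D = 23.96 V
V_3 = [(0.08347)(0) - (2)(-0.0001)]/D = 0.03828 V
The requested potential is V_3 = 0.03828 V.

Final answer: V_3 = 0.03828 V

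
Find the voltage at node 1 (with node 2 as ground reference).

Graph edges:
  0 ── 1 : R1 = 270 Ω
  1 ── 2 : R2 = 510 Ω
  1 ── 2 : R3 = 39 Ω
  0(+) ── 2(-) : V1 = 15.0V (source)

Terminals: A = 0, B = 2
Nodal analysis, taking node 2 as the 0 V reference.
Source V1 fixes V_0 = 15 V.
KCL at each unknown node (sum of currents leaving = 0; resistances in Ω):
  Node 1: (V_1 - 15)/270 + (V_1 - 0)/510 + (V_1 - 0)/39 = 0
Collecting terms: 0.03131 × V_1 = 0.05556  =>  V_1 = 1.775 V
The requested potential is V_1 = 1.775 V.

Final answer: V_1 = 1.775 V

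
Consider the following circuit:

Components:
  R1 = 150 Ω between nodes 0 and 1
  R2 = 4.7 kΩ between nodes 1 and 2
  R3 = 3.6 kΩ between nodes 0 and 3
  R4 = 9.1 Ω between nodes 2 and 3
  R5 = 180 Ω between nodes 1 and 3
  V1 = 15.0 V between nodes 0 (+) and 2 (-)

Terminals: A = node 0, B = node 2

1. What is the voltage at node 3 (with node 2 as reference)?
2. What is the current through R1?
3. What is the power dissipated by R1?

Nodal analysis, taking node 2 as the 0 V reference.
Source V1 fixes V_0 = 15 V.
KCL at each unknown node (sum of currents leaving = 0; resistances in Ω):
  Node 1: (V_1 - 15)/150 + (V_1 - 0)/4700 + (V_1 - V_3)/180 = 0
  Node 3: (V_3 - 15)/3600 + (V_3 - 0)/9.1 + (V_3 - V_1)/180 = 0
Collecting terms (coefficients in siemens):
  0.01243·V_1 - 0.005556·V_3 = 0.1
  0.1157·V_3 - 0.005556·V_1 = 0.004167
Determinant D = (0.01243)(0.1157) - (-0.005556)(-0.005556) = 0.001408
V_1 = [(0.1)(0.1157) - (-0.005556)(0.004167)]/D = 8.235 V
V_3 = [(0.01243)(0.004167) - (0.1)(-0.005556)]/D = 0.4313 V
Part 1:
  Read off the nodal solution: V_3 = 0.4313 V
Part 2:
  I_R1 = (V_0 - V_1)/R1 = (15 - 8.235)/150 = 0.0451 A
  Magnitude: I_R1 = 0.0451 A
Part 3:
  I_R1 = (V_0 - V_1)/R1 = (15 - 8.235)/150 = 0.0451 A
  P_R1 = I_R1² × R1 = (0.0451)² × 150 = 0.3051 W

Final answers:
1. V_3 = 0.4313 V
2. I_R1 = 0.0451 A
3. P_R1 = 0.3051 W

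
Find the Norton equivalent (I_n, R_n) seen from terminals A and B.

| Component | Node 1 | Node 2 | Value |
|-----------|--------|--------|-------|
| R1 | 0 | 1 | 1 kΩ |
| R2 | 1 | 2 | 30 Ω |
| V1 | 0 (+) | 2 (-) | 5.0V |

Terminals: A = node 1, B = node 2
Find the Thévenin equivalent first; then I_n = V_th/R_th and R_n = R_th.
Step 1 — V_th is the open-circuit voltage V_A - V_B (nothing connected across the terminals).
Nodal analysis, taking node 2 as the 0 V reference.
Source V1 fixes V_0 = 5 V.
KCL at each unknown node (sum of currents leaving = 0; resistances in Ω):
  Node 1: (V_1 - 5)/1000 + (V_1 - 0)/30 = 0
Collecting terms: 0.03433 × V_1 = 0.005  =>  V_1 = 0.1456 V
V_th = V_1 - V_2 = 0.1456 - 0 = 0.1456 V
Step 2 — R_th: zero the source — replace V1 by a short circuit (node 2 merges into node 0) — and find the resistance seen between A (node 1) and B (node 0).
Reduce the network between node 1 (A) and node 0 (B) by series/parallel combination:
  Rp1 = R1 ‖ R2 (parallel, both between nodes 0 and 1) = 1/(1/1000 + 1/30) = 29.13 Ω
R_th = 29.13 Ω
I_n = V_th/R_th = 0.1456/29.13 = 0.005 A, and R_n = R_th = 29.13 Ω

Final answer: I_n = 0.005 A, R_n = 29.13 Ω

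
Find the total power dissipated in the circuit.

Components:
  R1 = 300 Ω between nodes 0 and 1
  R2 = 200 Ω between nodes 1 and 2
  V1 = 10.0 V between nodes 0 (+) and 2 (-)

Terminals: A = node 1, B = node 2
Nodal analysis, taking node 2 as the 0 V reference.
Source V1 fixes V_0 = 10 V.
KCL at each unknown node (sum of currents leaving = 0; resistances in Ω):
  Node 1: (V_1 - 10)/300 + (V_1 - 0)/200 = 0
Collecting terms: 0.008333 × V_1 = 0.03333  =>  V_1 = 4 V
Power in each resistor, P = (ΔV)²/R:
  P_R1 = (10 - 4)²/300 = 0.12 W
  P_R2 = (4 - 0)²/200 = 0.08 W
P_total = P_R1 + P_R2 = 0.2 W

Final answer: 0.2 W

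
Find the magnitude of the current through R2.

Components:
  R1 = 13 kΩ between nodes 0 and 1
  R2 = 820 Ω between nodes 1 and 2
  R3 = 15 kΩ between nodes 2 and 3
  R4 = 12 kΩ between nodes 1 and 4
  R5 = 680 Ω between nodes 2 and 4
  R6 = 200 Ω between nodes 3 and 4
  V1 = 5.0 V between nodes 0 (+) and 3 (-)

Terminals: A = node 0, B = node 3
Nodal analysis, taking node 3 as the 0 V reference.
Source V1 fixes V_0 = 5 V.
KCL at each unknown node (sum of currents leaving = 0; resistances in Ω):
  Node 1: (V_1 - 5)/13000 + (V_1 - V_2)/820 + (V_1 - V_4)/12000 = 0
  Node 2: (V_2 - V_1)/820 + (V_2 - 0)/15000 + (V_2 - V_4)/680 = 0
  Node 4: (V_4 - V_1)/12000 + (V_4 - V_2)/680 + (V_4 - 0)/200 = 0
Collecting terms (coefficients in siemens):
  0.00138·V_1 - 0.00122·V_2 - 0.00008333·V_4 = 0.0003846
  0.002757·V_2 - 0.00122·V_1 - 0.001471·V_4 = 0
  0.006554·V_4 - 0.00008333·V_1 - 0.001471·V_2 = 0
Solving these 3 simultaneous equations (Gaussian elimination) gives:
  V_1 = 0.5149 V, V_2 = 0.2627 V, V_4 = 0.0655 V
I_R2 = (V_1 - V_2)/R2 = (0.5149 - 0.2627)/820 = 0.0003076 A
|I_R2| = 0.0003076 A

Final answer: |I_R2| = 0.0003076 A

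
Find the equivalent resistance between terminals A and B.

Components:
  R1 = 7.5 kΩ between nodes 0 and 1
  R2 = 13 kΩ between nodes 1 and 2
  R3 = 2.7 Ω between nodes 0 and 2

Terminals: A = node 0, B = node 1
Reduce the network between node 0 (A) and node 1 (B) by series/parallel combination:
  Rs1 = R3 + R2 (series, joined only at node 2) = 2.7 + 13000 = 13000 Ω
  Rp1 = R1 ‖ Rs1 (parallel, both between nodes 0 and 1) = 1/(1/7500 + 1/13000) = 4756 Ω
R_eq = 4.756 kΩ

Final answer: 4.756 kΩ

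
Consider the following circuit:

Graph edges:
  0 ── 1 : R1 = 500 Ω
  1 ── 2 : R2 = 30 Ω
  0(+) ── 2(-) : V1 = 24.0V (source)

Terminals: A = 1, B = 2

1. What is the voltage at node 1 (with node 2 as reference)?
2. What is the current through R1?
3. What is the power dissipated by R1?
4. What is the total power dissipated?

Nodal analysis, taking node 2 as the 0 V reference.
Source V1 fixes V_0 = 24 V.
KCL at each unknown node (sum of currents leaving = 0; resistances in Ω):
  Node 1: (V_1 - 24)/500 + (V_1 - 0)/30 = 0
Collecting terms: 0.03533 × V_1 = 0.048  =>  V_1 = 1.358 V
Part 1:
  Read off the nodal solution: V_1 = 1.358 V
Part 2:
  I_R1 = (V_0 - V_1)/R1 = (24 - 1.358)/500 = 0.04528 A
  Magnitude: I_R1 = 0.04528 A
Part 3:
  I_R1 = (V_0 - V_1)/R1 = (24 - 1.358)/500 = 0.04528 A
  P_R1 = I_R1² × R1 = (0.04528)² × 500 = 1.025 W
Part 4:
  Power in each resistor, P = (ΔV)²/R:
    P_R1 = (24 - 1.358)²/500 = 1.025 W
    P_R2 = (1.358 - 0)²/30 = 0.06152 W
  P_total = P_R1 + P_R2 = 1.087 W

Final answers:
1. V_1 = 1.358 V
2. I_R1 = 0.04528 A
3. P_R1 = 1.025 W
4. P_total = 1.087 W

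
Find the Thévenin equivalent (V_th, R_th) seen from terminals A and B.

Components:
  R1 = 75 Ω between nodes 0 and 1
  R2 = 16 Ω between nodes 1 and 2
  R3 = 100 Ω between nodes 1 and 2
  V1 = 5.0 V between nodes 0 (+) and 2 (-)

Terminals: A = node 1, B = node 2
Step 1 — V_th is the open-circuit voltage V_A - V_B (nothing connected across the terminals).
Nodal analysis, taking node 2 as the 0 V reference.
Source V1 fixes V_0 = 5 V.
KCL at each unknown node (sum of currents leaving = 0; resistances in Ω):
  Node 1: (V_1 - 5)/75 + (V_1 - 0)/16 + (V_1 - 0)/100 = 0
Collecting terms: 0.08583 × V_1 = 0.06667  =>  V_1 = 0.7767 V
V_th = V_1 - V_2 = 0.7767 - 0 = 0.7767 V
Step 2 — R_th: zero the source — replace V1 by a short circuit (node 2 merges into node 0) — and find the resistance seen between A (node 1) and B (node 0).
Reduce the network between node 1 (A) and node 0 (B) by series/parallel combination:
  Rp1 = R1 ‖ R2 ‖ R3 (parallel, all between nodes 0 and 1) = 1/(1/75 + 1/16 + 1/100) = 11.65 Ω
R_th = 11.65 Ω

Final answer: V_th = 0.7767 V, R_th = 11.65 Ω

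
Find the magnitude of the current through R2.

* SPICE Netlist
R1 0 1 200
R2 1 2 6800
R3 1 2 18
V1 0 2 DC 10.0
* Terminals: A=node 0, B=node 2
Nodal analysis, taking node 2 as the 0 V reference.
Source V1 fixes V_0 = 10 V.
KCL at each unknown node (sum of currents leaving = 0; resistances in Ω):
  Node 1: (V_1 - 10)/200 + (V_1 - 0)/6800 + (V_1 - 0)/18 = 0
Collecting terms: 0.0607 × V_1 = 0.05  =>  V_1 = 0.8237 V
I_R2 = (V_1 - V_2)/R2 = (0.8237 - 0)/6800 = 0.0001211 A
|I_R2| = 0.0001211 A

Final answer: |I_R2| = 0.0001211 A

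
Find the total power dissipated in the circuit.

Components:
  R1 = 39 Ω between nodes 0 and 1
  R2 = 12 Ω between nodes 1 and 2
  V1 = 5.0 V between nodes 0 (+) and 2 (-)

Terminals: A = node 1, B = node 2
Nodal analysis, taking node 2 as the 0 V reference.
Source V1 fixes V_0 = 5 V.
KCL at each unknown node (sum of currents leaving = 0; resistances in Ω):
  Node 1: (V_1 - 5)/39 + (V_1 - 0)/12 = 0
Collecting terms: 0.109 × V_1 = 0.1282  =>  V_1 = 1.176 V
Power in each resistor, P = (ΔV)²/R:
  P_R1 = (5 - 1.176)²/39 = 0.3749 W
  P_R2 = (1.176 - 0)²/12 = 0.1153 W
P_total = P_R1 + P_R2 = 0.4902 W

Final answer: 0.4902 W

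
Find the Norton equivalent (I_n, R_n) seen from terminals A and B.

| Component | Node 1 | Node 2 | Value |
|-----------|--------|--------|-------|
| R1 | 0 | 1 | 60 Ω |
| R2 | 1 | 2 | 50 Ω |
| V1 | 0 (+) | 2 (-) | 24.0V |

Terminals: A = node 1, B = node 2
Find the Thévenin equivalent first; then I_n = V_th/R_th and R_n = R_th.
Step 1 — V_th is the open-circuit voltage V_A - V_B (nothing connected across the terminals).
Nodal analysis, taking node 2 as the 0 V reference.
Source V1 fixes V_0 = 24 V.
KCL at each unknown node (sum of currents leaving = 0; resistances in Ω):
  Node 1: (V_1 - 24)/60 + (V_1 - 0)/50 = 0
Collecting terms: 0.03667 × V_1 = 0.4  =>  V_1 = 10.91 V
V_th = V_1 - V_2 = 10.91 - 0 = 10.91 V
Step 2 — R_th: zero the source — replace V1 by a short circuit (node 2 merges into node 0) — and find the resistance seen between A (node 1) and B (node 0).
Reduce the network between node 1 (A) and node 0 (B) by series/parallel combination:
  Rp1 = R1 ‖ R2 (parallel, both between nodes 0 and 1) = 1/(1/60 + 1/50) = 27.27 Ω
R_th = 27.27 Ω
I_n = V_th/R_th = 10.91/27.27 = 0.4 A, and R_n = R_th = 27.27 Ω

Final answer: I_n = 0.4 A, R_n = 27.27 Ω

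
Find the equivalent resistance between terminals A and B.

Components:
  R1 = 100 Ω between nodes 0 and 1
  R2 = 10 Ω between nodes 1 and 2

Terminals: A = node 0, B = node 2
Reduce the network between node 0 (A) and node 2 (B) by series/parallel combination:
  Rs1 = R1 + R2 (series, joined only at node 1) = 100 + 10 = 110 Ω
R_eq = 110 Ω

Final answer: 110 Ω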